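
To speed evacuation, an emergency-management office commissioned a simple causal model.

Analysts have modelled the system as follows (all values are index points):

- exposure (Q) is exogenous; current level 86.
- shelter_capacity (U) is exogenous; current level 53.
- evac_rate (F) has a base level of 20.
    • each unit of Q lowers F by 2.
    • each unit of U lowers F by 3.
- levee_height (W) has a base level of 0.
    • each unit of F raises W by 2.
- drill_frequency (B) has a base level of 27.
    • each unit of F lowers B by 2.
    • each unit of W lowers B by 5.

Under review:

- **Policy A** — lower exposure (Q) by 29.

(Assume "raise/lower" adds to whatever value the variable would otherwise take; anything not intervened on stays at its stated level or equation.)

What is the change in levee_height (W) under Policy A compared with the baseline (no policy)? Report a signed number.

Baseline:
  Q = 86
  U = 53
  F = 20 − 2·86 − 3·53 = -311
  W = 0 + 2·(-311) = -622
Policy A (Q − 29):
  Q = 86 − 29 = 57
  U = 53
  F = 20 − 2·57 − 3·53 = -253
  W = 0 + 2·(-253) = -506
Change in W: -506 − (-622) = 116

116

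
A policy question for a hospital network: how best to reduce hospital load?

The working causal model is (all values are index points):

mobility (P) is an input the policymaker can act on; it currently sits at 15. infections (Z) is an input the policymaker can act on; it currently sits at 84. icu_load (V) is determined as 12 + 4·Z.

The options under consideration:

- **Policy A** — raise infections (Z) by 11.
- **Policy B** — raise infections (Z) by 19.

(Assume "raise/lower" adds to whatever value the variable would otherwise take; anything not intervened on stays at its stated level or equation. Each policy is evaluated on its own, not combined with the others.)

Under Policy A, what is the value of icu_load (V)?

392

Policy A (Z + 11):
  Z = 84 + 11 = 95
  V = 12 + 4·95 = 392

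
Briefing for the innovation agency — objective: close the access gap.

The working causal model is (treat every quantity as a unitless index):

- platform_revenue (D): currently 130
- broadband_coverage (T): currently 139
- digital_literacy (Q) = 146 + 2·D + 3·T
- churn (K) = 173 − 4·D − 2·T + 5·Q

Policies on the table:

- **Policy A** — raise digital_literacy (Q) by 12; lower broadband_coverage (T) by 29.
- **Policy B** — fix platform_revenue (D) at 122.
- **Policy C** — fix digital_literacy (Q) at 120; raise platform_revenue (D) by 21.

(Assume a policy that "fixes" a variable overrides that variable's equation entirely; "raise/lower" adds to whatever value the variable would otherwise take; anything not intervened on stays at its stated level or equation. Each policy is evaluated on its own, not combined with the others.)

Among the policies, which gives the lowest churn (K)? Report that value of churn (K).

Policy A (Q + 12, T − 29):
  D = 130
  T = 139 − 29 = 110
  Q = 146 + 2·130 + 3·110 (+12 from intervention) = 748
  K = 173 − 4·130 − 2·110 + 5·748 = 3173
Policy B (D := 122):
  D = 122
  T = 139
  Q = 146 + 2·122 + 3·139 = 807
  K = 173 − 4·122 − 2·139 + 5·807 = 3442
Policy C (Q := 120, D + 21):
  D = 130 + 21 = 151
  T = 139
  Q = 120
  K = 173 − 4·151 − 2·139 + 5·120 = -109
Comparing — Policy A: K=3173, Policy B: K=3442, Policy C: K=-109. Lowest is -109 (Policy C).

-109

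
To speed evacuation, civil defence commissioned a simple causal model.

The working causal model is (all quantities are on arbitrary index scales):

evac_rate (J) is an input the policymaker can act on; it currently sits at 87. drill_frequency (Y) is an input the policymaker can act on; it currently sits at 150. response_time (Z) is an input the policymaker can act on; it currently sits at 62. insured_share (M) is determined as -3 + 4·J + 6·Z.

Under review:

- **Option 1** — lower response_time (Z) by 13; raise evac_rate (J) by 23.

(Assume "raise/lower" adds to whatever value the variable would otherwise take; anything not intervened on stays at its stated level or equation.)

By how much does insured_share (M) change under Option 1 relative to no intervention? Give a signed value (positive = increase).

Baseline:
  J = 87
  Z = 62
  M = -3 + 4·87 + 6·62 = 717
Option 1 (Z − 13, J + 23):
  J = 87 + 23 = 110
  Z = 62 − 13 = 49
  M = -3 + 4·110 + 6·49 = 731
Change in M: 731 − 717 = 14

14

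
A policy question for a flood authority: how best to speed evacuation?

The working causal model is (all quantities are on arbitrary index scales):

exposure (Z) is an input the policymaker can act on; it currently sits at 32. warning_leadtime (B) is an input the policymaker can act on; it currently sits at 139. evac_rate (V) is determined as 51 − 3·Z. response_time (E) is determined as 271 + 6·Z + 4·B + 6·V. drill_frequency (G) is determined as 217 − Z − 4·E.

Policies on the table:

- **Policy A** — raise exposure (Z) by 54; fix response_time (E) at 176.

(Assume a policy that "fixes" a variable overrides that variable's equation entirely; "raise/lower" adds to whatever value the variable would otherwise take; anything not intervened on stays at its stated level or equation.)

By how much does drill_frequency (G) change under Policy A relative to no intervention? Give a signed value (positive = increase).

Baseline:
  Z = 32
  B = 139
  V = 51 − 3·32 = -45
  E = 271 + 6·32 + 4·139 + 6·(-45) = 749
  G = 217 − 32 − 4·749 = -2811
Policy A (Z + 54, E := 176):
  Z = 32 + 54 = 86
  B = 139
  V = 51 − 3·86 = -207
  E = 176
  G = 217 − 86 − 4·176 = -573
Change in G: -573 − (-2811) = 2238

2238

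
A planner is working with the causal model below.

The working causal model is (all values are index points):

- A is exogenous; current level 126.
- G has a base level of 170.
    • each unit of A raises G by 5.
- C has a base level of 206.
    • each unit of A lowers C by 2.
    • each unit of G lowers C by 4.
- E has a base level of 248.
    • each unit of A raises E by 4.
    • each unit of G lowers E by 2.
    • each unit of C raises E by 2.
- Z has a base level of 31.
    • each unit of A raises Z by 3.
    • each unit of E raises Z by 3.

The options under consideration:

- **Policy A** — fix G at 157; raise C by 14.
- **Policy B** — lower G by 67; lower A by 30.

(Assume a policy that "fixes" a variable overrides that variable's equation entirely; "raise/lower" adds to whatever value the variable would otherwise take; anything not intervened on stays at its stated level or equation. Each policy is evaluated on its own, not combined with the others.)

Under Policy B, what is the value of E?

-5170

Policy B (G − 67, A − 30):
  A = 126 − 30 = 96
  G = 170 + 5·96 (−67 from intervention) = 583
  C = 206 − 2·96 − 4·583 = -2318
  E = 248 + 4·96 − 2·583 + 2·(-2318) = -5170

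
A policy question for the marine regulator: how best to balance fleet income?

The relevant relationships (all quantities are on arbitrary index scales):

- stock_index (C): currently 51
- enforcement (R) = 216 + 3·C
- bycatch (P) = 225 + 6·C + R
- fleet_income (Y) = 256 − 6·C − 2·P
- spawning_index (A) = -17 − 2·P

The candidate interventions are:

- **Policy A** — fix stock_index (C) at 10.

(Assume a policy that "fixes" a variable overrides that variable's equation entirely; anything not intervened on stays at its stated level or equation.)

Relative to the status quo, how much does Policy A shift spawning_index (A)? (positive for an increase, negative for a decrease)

Baseline:
  C = 51
  R = 216 + 3·51 = 369
  P = 225 + 6·51 + 369 = 900
  A = -17 − 2·900 = -1817
Policy A (C := 10):
  C = 10
  R = 216 + 3·10 = 246
  P = 225 + 6·10 + 246 = 531
  A = -17 − 2·531 = -1079
Change in A: -1079 − (-1817) = 738

738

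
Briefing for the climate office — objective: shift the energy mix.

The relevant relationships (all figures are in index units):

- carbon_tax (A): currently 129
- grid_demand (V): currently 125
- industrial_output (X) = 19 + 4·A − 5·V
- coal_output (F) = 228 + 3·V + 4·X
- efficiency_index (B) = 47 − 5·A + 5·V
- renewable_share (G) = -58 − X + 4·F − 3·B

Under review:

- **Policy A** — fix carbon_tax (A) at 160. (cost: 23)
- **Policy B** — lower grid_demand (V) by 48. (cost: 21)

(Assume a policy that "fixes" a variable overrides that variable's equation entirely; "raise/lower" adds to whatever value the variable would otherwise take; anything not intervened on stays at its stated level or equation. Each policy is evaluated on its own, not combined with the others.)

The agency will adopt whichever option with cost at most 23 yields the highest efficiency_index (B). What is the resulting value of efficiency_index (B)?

-128

Policy A (A := 160):
  A = 160
  V = 125
  B = 47 − 5·160 + 5·125 = -128
Policy B (V − 48):
  A = 129
  V = 125 − 48 = 77
  B = 47 − 5·129 + 5·77 = -213
Comparing — Policy A: B=-128, Policy B: B=-213. Highest is -128 (Policy A).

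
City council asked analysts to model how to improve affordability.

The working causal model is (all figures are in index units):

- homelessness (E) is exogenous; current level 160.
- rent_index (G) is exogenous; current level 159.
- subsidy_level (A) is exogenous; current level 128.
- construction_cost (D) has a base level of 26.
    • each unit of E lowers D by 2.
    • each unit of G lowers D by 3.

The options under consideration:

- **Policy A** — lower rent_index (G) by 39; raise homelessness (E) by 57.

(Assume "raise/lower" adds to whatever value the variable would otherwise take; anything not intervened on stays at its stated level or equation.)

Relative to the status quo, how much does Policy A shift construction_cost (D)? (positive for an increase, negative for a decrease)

3

Baseline:
  E = 160
  G = 159
  D = 26 − 2·160 − 3·159 = -771
Policy A (G − 39, E + 57):
  E = 160 + 57 = 217
  G = 159 − 39 = 120
  D = 26 − 2·217 − 3·120 = -768
Change in D: -768 − (-771) = 3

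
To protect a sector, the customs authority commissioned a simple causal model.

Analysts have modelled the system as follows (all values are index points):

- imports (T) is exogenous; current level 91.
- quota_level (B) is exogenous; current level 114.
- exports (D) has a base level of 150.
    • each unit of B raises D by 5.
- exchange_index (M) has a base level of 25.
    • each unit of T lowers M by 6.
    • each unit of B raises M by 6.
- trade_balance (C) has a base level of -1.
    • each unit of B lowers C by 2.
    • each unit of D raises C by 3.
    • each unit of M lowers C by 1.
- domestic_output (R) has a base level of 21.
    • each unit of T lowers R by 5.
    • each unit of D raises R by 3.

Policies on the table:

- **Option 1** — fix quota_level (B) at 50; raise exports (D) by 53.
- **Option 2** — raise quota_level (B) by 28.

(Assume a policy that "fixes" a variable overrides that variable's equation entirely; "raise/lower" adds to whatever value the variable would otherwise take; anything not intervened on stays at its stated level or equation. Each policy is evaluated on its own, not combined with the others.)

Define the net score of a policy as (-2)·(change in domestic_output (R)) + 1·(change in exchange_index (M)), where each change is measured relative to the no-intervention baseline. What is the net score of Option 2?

-672

Baseline:
  T = 91
  B = 114
  D = 150 + 5·114 = 720
  M = 25 − 6·91 + 6·114 = 163
  R = 21 − 5·91 + 3·720 = 1726
Option 2 (B + 28):
  T = 91
  B = 114 + 28 = 142
  D = 150 + 5·142 = 860
  M = 25 − 6·91 + 6·142 = 331
  R = 21 − 5·91 + 3·860 = 2146
ΔR = 2146 − 1726 = 420; ΔM = 331 − 163 = 168
Score = (-2)·420 + 1·168 = -672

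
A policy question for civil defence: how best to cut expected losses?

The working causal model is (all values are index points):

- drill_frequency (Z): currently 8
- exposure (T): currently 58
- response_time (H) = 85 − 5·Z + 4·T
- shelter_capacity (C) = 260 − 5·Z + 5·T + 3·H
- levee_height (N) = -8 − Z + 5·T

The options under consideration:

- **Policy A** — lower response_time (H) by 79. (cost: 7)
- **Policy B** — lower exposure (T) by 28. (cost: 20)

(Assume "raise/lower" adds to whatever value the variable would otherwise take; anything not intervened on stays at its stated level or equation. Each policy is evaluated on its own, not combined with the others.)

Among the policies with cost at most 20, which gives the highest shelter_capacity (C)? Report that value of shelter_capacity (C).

Policy A (H − 79):
  Z = 8
  T = 58
  H = 85 − 5·8 + 4·58 (−79 from intervention) = 198
  C = 260 − 5·8 + 5·58 + 3·198 = 1104
Policy B (T − 28):
  Z = 8
  T = 58 − 28 = 30
  H = 85 − 5·8 + 4·30 = 165
  C = 260 − 5·8 + 5·30 + 3·165 = 865
Comparing — Policy A: C=1104, Policy B: C=865. Highest is 1104 (Policy A).

1104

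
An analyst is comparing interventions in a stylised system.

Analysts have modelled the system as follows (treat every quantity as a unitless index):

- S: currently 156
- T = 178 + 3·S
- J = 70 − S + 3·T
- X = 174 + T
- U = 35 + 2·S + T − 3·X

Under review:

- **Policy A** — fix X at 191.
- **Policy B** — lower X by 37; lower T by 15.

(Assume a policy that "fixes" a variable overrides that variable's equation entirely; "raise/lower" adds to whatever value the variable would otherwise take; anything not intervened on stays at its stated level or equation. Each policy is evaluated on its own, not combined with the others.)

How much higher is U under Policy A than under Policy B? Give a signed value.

Policy A (X := 191):
  S = 156
  T = 178 + 3·156 = 646
  X = 191
  U = 35 + 2·156 + 646 − 3·191 = 420
Policy B (X − 37, T − 15):
  S = 156
  T = 178 + 3·156 (−15 from intervention) = 631
  X = 174 + 631 (−37 from intervention) = 768
  U = 35 + 2·156 + 631 − 3·768 = -1326
U: 420 − (-1326) = 1746

1746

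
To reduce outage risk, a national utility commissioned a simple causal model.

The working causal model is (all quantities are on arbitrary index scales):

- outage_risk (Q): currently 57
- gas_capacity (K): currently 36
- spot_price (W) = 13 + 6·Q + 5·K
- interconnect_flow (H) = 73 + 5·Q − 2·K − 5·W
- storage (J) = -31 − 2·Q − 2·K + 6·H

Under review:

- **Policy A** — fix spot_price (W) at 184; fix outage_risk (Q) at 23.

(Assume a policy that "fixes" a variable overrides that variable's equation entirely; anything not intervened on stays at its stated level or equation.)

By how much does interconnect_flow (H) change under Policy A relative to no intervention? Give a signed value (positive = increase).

1585

Baseline:
  Q = 57
  K = 36
  W = 13 + 6·57 + 5·36 = 535
  H = 73 + 5·57 − 2·36 − 5·535 = -2389
Policy A (W := 184, Q := 23):
  Q = 23
  K = 36
  W = 184
  H = 73 + 5·23 − 2·36 − 5·184 = -804
Change in H: -804 − (-2389) = 1585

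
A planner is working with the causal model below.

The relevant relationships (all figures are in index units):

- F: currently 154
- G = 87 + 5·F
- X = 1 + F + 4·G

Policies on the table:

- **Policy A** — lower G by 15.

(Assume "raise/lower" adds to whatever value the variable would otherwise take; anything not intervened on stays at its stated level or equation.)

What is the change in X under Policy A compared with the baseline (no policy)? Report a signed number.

Baseline:
  F = 154
  G = 87 + 5·154 = 857
  X = 1 + 154 + 4·857 = 3583
Policy A (G − 15):
  F = 154
  G = 87 + 5·154 (−15 from intervention) = 842
  X = 1 + 154 + 4·842 = 3523
Change in X: 3523 − 3583 = -60

-60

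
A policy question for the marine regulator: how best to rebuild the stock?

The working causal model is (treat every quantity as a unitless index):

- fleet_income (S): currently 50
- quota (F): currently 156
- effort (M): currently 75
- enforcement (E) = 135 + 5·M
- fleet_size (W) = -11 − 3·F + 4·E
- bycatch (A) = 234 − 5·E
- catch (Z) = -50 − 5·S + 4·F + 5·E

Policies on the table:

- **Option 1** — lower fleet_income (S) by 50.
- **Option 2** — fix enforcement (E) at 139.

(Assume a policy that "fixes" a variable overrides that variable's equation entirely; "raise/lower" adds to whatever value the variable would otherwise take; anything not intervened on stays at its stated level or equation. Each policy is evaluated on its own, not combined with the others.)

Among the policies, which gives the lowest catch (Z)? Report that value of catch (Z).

1019

Option 1 (S − 50):
  S = 50 − 50 = 0
  F = 156
  M = 75
  E = 135 + 5·75 = 510
  Z = -50 − 5·0 + 4·156 + 5·510 = 3124
Option 2 (E := 139):
  S = 50
  F = 156
  M = 75
  E = 139
  Z = -50 − 5·50 + 4·156 + 5·139 = 1019
Comparing — Option 1: Z=3124, Option 2: Z=1019. Lowest is 1019 (Option 2).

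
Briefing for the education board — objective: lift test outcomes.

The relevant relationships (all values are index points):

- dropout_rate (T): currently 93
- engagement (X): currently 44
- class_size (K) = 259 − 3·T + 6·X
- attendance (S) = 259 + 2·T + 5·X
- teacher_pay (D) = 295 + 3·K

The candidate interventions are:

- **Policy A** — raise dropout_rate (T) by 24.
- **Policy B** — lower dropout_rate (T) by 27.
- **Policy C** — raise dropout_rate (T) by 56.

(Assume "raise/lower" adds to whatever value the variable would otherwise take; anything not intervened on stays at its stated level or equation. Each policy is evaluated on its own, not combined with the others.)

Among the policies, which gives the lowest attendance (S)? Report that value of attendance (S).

Policy A (T + 24):
  T = 93 + 24 = 117
  X = 44
  S = 259 + 2·117 + 5·44 = 713
Policy B (T − 27):
  T = 93 − 27 = 66
  X = 44
  S = 259 + 2·66 + 5·44 = 611
Policy C (T + 56):
  T = 93 + 56 = 149
  X = 44
  S = 259 + 2·149 + 5·44 = 777
Comparing — Policy A: S=713, Policy B: S=611, Policy C: S=777. Lowest is 611 (Policy B).

611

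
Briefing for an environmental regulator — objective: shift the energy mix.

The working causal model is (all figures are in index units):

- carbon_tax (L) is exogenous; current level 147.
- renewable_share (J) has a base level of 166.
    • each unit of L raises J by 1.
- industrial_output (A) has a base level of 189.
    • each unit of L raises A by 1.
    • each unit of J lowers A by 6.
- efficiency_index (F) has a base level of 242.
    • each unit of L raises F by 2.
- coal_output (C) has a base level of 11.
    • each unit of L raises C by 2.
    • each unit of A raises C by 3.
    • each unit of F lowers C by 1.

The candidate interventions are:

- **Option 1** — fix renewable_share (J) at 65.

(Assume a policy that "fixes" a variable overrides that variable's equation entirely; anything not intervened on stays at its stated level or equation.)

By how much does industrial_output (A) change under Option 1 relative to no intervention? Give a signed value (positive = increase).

Baseline:
  L = 147
  J = 166 + 147 = 313
  A = 189 + 147 − 6·313 = -1542
Option 1 (J := 65):
  L = 147
  J = 65
  A = 189 + 147 − 6·65 = -54
Change in A: -54 − (-1542) = 1488

1488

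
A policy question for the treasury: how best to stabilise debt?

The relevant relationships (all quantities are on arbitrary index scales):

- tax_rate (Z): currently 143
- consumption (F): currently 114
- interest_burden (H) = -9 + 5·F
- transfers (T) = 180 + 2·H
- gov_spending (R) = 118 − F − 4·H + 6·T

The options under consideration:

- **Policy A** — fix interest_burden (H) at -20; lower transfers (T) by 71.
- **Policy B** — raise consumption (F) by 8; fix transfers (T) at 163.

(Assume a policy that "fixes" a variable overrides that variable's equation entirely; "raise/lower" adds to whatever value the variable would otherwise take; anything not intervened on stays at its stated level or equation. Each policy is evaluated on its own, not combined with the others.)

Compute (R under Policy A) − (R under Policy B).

Policy A (H := -20, T − 71):
  F = 114
  H = -20
  T = 180 + 2·(-20) (−71 from intervention) = 69
  R = 118 − 114 − 4·(-20) + 6·69 = 498
Policy B (F + 8, T := 163):
  F = 114 + 8 = 122
  H = -9 + 5·122 = 601
  T = 163
  R = 118 − 122 − 4·601 + 6·163 = -1430
R: 498 − (-1430) = 1928

1928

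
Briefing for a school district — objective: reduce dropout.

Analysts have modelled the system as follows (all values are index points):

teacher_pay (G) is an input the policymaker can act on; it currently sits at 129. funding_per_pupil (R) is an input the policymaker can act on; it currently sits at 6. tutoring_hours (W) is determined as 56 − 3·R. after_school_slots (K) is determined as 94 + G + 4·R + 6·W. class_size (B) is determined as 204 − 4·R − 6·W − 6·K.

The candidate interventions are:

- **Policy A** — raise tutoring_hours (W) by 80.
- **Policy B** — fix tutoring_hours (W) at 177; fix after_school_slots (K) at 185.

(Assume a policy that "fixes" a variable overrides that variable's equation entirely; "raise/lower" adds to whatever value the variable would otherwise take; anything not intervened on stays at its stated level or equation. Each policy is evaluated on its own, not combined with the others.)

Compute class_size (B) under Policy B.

Policy B (W := 177, K := 185):
  G = 129
  R = 6
  W = 177
  K = 185
  B = 204 − 4·6 − 6·177 − 6·185 = -1992

-1992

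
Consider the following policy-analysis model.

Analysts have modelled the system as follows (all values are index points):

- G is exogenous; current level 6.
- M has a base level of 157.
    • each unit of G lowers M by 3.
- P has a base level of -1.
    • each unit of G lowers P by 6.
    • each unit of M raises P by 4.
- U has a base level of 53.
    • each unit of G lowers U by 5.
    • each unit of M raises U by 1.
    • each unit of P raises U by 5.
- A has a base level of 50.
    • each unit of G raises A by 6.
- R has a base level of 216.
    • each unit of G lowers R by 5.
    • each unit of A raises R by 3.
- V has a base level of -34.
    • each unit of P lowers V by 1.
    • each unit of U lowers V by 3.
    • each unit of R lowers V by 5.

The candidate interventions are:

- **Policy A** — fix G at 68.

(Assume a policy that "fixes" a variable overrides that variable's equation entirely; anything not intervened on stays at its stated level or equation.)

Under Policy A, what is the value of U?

-3319

Policy A (G := 68):
  G = 68
  M = 157 − 3·68 = -47
  P = -1 − 6·68 + 4·(-47) = -597
  U = 53 − 5·68 + (-47) + 5·(-597) = -3319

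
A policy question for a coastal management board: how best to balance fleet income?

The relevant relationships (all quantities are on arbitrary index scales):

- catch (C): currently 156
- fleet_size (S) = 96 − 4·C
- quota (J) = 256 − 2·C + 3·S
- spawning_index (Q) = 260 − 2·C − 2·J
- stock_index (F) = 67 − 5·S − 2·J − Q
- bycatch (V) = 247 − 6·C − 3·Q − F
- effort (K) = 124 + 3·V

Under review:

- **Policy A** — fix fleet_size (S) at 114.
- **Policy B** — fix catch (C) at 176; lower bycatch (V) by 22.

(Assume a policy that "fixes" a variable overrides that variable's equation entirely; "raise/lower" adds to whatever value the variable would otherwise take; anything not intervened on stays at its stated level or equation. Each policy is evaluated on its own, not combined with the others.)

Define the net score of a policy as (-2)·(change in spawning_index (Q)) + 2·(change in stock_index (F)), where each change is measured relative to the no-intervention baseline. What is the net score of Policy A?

Baseline:
  C = 156
  S = 96 − 4·156 = -528
  J = 256 − 2·156 + 3·(-528) = -1640
  Q = 260 − 2·156 − 2·(-1640) = 3228
  F = 67 − 5·(-528) − 2·(-1640) − 3228 = 2759
Policy A (S := 114):
  C = 156
  S = 114
  J = 256 − 2·156 + 3·114 = 286
  Q = 260 − 2·156 − 2·286 = -624
  F = 67 − 5·114 − 2·286 − (-624) = -451
ΔQ = -624 − 3228 = -3852; ΔF = -451 − 2759 = -3210
Score = (-2)·(-3852) + 2·(-3210) = 1284

1284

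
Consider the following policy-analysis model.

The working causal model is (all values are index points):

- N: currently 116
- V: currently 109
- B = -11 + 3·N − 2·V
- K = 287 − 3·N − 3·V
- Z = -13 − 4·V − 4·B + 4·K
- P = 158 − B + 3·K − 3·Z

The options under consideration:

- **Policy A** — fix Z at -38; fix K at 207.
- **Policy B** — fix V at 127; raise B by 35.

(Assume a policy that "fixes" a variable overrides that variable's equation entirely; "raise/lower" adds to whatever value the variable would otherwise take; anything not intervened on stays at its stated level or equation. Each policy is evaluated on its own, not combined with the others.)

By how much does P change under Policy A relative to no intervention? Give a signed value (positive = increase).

Baseline:
  N = 116
  V = 109
  B = -11 + 3·116 − 2·109 = 119
  K = 287 − 3·116 − 3·109 = -388
  Z = -13 − 4·109 − 4·119 + 4·(-388) = -2477
  P = 158 − 119 + 3·(-388) − 3·(-2477) = 6306
Policy A (Z := -38, K := 207):
  N = 116
  V = 109
  B = -11 + 3·116 − 2·109 = 119
  K = 207
  Z = -38
  P = 158 − 119 + 3·207 − 3·(-38) = 774
Change in P: 774 − 6306 = -5532

-5532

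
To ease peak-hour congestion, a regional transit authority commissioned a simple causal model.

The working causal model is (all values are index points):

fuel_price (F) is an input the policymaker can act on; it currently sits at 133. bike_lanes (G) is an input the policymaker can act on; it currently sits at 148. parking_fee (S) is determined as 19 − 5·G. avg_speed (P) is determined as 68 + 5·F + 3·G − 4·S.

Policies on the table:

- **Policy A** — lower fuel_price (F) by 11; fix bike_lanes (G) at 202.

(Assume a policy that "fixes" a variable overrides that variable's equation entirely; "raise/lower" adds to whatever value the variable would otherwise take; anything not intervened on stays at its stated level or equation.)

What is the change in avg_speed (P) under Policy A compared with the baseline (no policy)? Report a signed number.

Baseline:
  F = 133
  G = 148
  S = 19 − 5·148 = -721
  P = 68 + 5·133 + 3·148 − 4·(-721) = 4061
Policy A (F − 11, G := 202):
  F = 133 − 11 = 122
  G = 202
  S = 19 − 5·202 = -991
  P = 68 + 5·122 + 3·202 − 4·(-991) = 5248
Change in P: 5248 − 4061 = 1187

1187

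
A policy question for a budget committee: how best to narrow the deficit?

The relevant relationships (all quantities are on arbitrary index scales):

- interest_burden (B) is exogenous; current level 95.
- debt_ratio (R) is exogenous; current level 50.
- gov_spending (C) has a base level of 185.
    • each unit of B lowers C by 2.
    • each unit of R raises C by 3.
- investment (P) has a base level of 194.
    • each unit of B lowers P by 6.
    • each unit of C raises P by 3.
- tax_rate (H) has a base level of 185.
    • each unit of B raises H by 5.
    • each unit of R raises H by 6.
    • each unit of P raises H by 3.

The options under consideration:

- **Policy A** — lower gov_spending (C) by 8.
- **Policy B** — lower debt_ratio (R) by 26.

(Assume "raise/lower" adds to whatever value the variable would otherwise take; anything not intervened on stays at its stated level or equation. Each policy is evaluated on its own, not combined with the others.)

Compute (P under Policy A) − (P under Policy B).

Policy A (C − 8):
  B = 95
  R = 50
  C = 185 − 2·95 + 3·50 (−8 from intervention) = 137
  P = 194 − 6·95 + 3·137 = 35
Policy B (R − 26):
  B = 95
  R = 50 − 26 = 24
  C = 185 − 2·95 + 3·24 = 67
  P = 194 − 6·95 + 3·67 = -175
P: 35 − (-175) = 210

210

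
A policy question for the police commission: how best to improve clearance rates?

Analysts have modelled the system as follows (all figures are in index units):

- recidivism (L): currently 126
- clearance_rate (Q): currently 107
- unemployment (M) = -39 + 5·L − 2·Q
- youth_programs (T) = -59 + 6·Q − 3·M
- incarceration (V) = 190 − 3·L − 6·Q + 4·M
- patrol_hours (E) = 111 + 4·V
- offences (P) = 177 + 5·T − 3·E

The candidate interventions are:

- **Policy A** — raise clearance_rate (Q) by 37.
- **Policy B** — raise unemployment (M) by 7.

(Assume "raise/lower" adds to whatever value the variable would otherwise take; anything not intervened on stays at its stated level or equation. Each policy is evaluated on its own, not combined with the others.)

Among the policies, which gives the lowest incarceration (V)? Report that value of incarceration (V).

160

Policy A (Q + 37):
  L = 126
  Q = 107 + 37 = 144
  M = -39 + 5·126 − 2·144 = 303
  V = 190 − 3·126 − 6·144 + 4·303 = 160
Policy B (M + 7):
  L = 126
  Q = 107
  M = -39 + 5·126 − 2·107 (+7 from intervention) = 384
  V = 190 − 3·126 − 6·107 + 4·384 = 706
Comparing — Policy A: V=160, Policy B: V=706. Lowest is 160 (Policy A).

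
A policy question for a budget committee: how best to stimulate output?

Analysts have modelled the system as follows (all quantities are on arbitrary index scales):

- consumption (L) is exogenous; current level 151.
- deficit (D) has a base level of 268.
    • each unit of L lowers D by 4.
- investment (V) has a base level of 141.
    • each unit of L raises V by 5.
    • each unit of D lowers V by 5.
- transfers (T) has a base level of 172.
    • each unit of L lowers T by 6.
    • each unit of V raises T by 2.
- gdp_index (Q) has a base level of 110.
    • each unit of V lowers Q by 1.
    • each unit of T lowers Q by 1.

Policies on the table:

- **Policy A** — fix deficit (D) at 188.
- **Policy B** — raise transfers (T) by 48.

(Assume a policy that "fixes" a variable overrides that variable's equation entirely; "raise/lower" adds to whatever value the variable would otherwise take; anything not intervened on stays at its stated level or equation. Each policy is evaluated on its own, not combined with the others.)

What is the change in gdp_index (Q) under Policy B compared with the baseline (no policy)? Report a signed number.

Baseline:
  L = 151
  D = 268 − 4·151 = -336
  V = 141 + 5·151 − 5·(-336) = 2576
  T = 172 − 6·151 + 2·2576 = 4418
  Q = 110 − 2576 − 4418 = -6884
Policy B (T + 48):
  L = 151
  D = 268 − 4·151 = -336
  V = 141 + 5·151 − 5·(-336) = 2576
  T = 172 − 6·151 + 2·2576 (+48 from intervention) = 4466
  Q = 110 − 2576 − 4466 = -6932
Change in Q: -6932 − (-6884) = -48

-48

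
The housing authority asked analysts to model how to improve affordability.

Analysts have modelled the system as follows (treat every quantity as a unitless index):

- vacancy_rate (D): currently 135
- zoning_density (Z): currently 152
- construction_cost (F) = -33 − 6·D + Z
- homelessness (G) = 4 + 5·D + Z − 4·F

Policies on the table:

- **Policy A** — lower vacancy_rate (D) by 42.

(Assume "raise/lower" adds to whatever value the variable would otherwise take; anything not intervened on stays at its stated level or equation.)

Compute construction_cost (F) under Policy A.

Policy A (D − 42):
  D = 135 − 42 = 93
  Z = 152
  F = -33 − 6·93 + 152 = -439

-439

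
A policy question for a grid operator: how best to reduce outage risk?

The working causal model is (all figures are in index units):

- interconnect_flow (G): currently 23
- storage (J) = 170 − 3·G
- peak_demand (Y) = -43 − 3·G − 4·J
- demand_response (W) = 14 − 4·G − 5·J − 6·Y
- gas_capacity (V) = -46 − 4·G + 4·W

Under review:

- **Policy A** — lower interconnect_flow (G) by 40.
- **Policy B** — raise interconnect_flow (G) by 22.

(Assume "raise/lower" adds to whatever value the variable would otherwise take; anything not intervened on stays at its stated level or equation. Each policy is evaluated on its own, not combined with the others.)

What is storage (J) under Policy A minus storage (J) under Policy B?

Policy A (G − 40):
  G = 23 − 40 = -17
  J = 170 − 3·(-17) = 221
Policy B (G + 22):
  G = 23 + 22 = 45
  J = 170 − 3·45 = 35
J: 221 − 35 = 186

186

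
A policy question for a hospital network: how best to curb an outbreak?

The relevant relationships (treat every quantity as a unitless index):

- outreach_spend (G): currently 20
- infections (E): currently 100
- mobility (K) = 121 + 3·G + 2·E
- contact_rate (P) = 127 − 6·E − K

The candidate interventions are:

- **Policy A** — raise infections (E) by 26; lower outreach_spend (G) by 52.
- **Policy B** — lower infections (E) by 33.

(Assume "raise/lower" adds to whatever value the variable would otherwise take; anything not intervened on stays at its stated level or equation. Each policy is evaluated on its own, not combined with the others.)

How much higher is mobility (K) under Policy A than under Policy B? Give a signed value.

-38

Policy A (E + 26, G − 52):
  G = 20 − 52 = -32
  E = 100 + 26 = 126
  K = 121 + 3·(-32) + 2·126 = 277
Policy B (E − 33):
  G = 20
  E = 100 − 33 = 67
  K = 121 + 3·20 + 2·67 = 315
K: 277 − 315 = -38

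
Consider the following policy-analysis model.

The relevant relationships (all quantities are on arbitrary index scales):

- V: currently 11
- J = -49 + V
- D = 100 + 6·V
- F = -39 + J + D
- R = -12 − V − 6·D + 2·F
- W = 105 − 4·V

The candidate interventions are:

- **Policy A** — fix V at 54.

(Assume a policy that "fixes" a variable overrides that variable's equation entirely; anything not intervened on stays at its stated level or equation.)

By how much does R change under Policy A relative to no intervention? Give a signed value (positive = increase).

-989

Baseline:
  V = 11
  J = -49 + 11 = -38
  D = 100 + 6·11 = 166
  F = -39 + (-38) + 166 = 89
  R = -12 − 11 − 6·166 + 2·89 = -841
Policy A (V := 54):
  V = 54
  J = -49 + 54 = 5
  D = 100 + 6·54 = 424
  F = -39 + 5 + 424 = 390
  R = -12 − 54 − 6·424 + 2·390 = -1830
Change in R: -1830 − (-841) = -989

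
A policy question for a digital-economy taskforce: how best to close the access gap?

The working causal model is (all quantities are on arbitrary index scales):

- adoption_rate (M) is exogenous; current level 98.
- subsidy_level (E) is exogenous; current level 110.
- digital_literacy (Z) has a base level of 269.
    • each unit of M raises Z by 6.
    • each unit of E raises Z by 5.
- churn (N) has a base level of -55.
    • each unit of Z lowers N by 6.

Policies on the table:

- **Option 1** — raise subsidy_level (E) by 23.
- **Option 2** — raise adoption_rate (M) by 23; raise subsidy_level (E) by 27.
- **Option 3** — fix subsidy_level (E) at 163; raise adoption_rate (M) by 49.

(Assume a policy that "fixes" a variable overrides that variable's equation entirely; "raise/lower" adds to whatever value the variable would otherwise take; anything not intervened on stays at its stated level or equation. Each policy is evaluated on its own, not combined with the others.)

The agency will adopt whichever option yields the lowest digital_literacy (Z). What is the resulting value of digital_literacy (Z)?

Option 1 (E + 23):
  M = 98
  E = 110 + 23 = 133
  Z = 269 + 6·98 + 5·133 = 1522
Option 2 (M + 23, E + 27):
  M = 98 + 23 = 121
  E = 110 + 27 = 137
  Z = 269 + 6·121 + 5·137 = 1680
Option 3 (E := 163, M + 49):
  M = 98 + 49 = 147
  E = 163
  Z = 269 + 6·147 + 5·163 = 1966
Comparing — Option 1: Z=1522, Option 2: Z=1680, Option 3: Z=1966. Lowest is 1522 (Option 1).

1522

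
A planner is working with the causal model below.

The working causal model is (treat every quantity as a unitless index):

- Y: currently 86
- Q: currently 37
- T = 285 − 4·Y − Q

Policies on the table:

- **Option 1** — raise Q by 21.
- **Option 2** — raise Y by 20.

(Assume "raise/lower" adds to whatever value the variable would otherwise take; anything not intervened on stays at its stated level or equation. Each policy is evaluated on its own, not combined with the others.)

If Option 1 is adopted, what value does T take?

-117

Option 1 (Q + 21):
  Y = 86
  Q = 37 + 21 = 58
  T = 285 − 4·86 − 58 = -117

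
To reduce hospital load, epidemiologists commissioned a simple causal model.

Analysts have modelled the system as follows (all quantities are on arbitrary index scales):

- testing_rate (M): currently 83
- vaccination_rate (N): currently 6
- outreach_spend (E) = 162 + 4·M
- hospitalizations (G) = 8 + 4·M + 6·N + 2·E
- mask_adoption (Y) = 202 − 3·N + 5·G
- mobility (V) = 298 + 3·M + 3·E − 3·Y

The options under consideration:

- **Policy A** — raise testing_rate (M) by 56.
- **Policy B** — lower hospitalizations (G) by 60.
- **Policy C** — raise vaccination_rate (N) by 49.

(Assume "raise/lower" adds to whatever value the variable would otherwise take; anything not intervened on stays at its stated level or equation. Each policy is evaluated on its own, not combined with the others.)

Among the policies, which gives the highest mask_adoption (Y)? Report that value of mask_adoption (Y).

Policy A (M + 56):
  M = 83 + 56 = 139
  N = 6
  E = 162 + 4·139 = 718
  G = 8 + 4·139 + 6·6 + 2·718 = 2036
  Y = 202 − 3·6 + 5·2036 = 10364
Policy B (G − 60):
  M = 83
  N = 6
  E = 162 + 4·83 = 494
  G = 8 + 4·83 + 6·6 + 2·494 (−60 from intervention) = 1304
  Y = 202 − 3·6 + 5·1304 = 6704
Policy C (N + 49):
  M = 83
  N = 6 + 49 = 55
  E = 162 + 4·83 = 494
  G = 8 + 4·83 + 6·55 + 2·494 = 1658
  Y = 202 − 3·55 + 5·1658 = 8327
Comparing — Policy A: Y=10364, Policy B: Y=6704, Policy C: Y=8327. Highest is 10364 (Policy A).

10364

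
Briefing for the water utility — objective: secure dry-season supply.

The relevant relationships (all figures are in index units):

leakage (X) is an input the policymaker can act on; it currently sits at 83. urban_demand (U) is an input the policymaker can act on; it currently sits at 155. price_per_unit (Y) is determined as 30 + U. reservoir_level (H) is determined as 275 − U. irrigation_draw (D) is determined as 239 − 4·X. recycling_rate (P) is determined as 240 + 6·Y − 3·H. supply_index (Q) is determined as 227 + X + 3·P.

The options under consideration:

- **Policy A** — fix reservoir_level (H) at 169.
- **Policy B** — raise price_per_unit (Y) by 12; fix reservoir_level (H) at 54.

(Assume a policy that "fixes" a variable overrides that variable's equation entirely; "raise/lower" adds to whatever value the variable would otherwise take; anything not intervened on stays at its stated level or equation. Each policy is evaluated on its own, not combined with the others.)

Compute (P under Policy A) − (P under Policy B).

-417

Policy A (H := 169):
  U = 155
  Y = 30 + 155 = 185
  H = 169
  P = 240 + 6·185 − 3·169 = 843
Policy B (Y + 12, H := 54):
  U = 155
  Y = 30 + 155 (+12 from intervention) = 197
  H = 54
  P = 240 + 6·197 − 3·54 = 1260
P: 843 − 1260 = -417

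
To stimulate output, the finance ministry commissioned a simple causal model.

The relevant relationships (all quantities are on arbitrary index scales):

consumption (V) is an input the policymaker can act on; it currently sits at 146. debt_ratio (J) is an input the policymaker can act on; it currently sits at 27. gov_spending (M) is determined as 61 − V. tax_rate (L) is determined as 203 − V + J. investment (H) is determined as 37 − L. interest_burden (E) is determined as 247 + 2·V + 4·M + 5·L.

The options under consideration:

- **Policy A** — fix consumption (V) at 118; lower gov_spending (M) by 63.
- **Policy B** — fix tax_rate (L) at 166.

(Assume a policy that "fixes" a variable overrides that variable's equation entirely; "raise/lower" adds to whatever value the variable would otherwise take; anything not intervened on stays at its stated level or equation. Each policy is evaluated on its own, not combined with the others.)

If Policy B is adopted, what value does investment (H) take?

-129

Policy B (L := 166):
  V = 146
  J = 27
  L = 166
  H = 37 − 166 = -129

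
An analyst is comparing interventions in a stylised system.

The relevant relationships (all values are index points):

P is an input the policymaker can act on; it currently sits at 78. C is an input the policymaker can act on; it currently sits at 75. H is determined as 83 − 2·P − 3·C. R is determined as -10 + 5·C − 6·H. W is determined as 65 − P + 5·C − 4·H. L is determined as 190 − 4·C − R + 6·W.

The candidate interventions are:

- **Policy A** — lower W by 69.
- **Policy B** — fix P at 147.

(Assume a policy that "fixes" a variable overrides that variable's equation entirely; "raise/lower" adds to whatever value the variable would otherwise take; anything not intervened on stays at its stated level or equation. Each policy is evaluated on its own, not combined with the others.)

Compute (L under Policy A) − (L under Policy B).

-2484

Policy A (W − 69):
  P = 78
  C = 75
  H = 83 − 2·78 − 3·75 = -298
  R = -10 + 5·75 − 6·(-298) = 2153
  W = 65 − 78 + 5·75 − 4·(-298) (−69 from intervention) = 1485
  L = 190 − 4·75 − 2153 + 6·1485 = 6647
Policy B (P := 147):
  P = 147
  C = 75
  H = 83 − 2·147 − 3·75 = -436
  R = -10 + 5·75 − 6·(-436) = 2981
  W = 65 − 147 + 5·75 − 4·(-436) = 2037
  L = 190 − 4·75 − 2981 + 6·2037 = 9131
L: 6647 − 9131 = -2484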